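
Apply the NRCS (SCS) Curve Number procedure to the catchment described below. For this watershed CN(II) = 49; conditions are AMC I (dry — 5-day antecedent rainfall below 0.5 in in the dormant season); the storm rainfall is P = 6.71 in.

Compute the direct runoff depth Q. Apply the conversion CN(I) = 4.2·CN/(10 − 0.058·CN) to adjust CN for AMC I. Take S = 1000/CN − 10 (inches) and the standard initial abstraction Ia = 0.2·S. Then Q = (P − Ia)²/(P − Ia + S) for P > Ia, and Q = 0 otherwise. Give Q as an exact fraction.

Dry (AMC I): CN(I) = 4.2·49/(10 − 0.058·49) = (1029/5)/(3579/500) = 34300/1193 ≈ 28.751
Max retention: S = 1000/(34300/1193) − 10 = 8500/343 in (≈ 24.781 in)
Ia = 0.2S: 0.2·24.781 = 4.956 in (exactly 1700/343)
Since P=6.710 > Ia=4.956: effective rainfall P−Ia = 60153/34300 in
Q = (60153/34300)²/((60153/34300) + 8500/343) = (3618383409/1176490000)/(910153/34300) = 3618383409/31218247900 in ≈ 0.116 in

Q = 3618383409/31218247900 in ≈ 0.116 in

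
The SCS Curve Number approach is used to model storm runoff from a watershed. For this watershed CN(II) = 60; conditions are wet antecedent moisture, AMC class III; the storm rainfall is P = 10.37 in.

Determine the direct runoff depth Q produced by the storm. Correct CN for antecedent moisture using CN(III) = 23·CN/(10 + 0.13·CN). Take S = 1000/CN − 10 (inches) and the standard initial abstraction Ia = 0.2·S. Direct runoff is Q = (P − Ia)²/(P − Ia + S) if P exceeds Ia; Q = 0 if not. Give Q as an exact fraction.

CN(III) from CN(II)=60: (23·60)/(10 + 0.13·60) = 6900/89 ≈ 77.528
Retention S: 1000/CN − 10 with CN=77.528 → S = 200/69 ≈ 2.899 in
Ia = 0.2S: 0.2·2.899 = 0.580 in (exactly 40/69)
Since P=10.370 > Ia=0.580: effective rainfall P−Ia = 67553/6900 in
Q: (67553/6900)² ÷ (87553/6900) = 4563407809/604115700 in (≈ 7.554 in)

Q = 4563407809/604115700 in ≈ 7.554 in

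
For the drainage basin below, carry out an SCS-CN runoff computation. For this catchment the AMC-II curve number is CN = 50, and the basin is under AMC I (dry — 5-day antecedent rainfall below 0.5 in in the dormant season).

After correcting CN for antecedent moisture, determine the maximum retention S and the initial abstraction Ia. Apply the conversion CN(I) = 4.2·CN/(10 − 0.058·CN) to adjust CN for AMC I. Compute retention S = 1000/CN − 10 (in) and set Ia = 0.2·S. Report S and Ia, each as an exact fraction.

Dry (AMC I): CN(I) = 4.2·50/(10 − 0.058·50) = 210/(71/10) = 2100/71 ≈ 29.577
Max retention: S = 1000/(2100/71) − 10 = 500/21 in (≈ 23.810 in)
Initial abstraction Ia = S/5 = (500/21)/5 = 100/21 ≈ 4.762 in

S = 500/21 in ≈ 23.810 in; Ia = 100/21 in ≈ 4.762 in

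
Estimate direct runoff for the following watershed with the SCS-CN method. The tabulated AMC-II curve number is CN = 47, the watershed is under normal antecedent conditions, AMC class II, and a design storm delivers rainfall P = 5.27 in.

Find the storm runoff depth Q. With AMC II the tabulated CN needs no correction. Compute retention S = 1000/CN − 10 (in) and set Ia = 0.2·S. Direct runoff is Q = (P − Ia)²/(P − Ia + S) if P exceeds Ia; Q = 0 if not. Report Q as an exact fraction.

Average conditions: CN = 47 (no AMC adjustment).
Max retention: S = 1000/47 − 10 = 530/47 in (≈ 11.277 in)
Ia = 0.2·(530/47) = 106/47 in ≈ 2.255 in
P − Ia = 5.270 − 2.255 = 14169/4700 ≈ 3.015 in (> 0, runoff occurs)
Runoff Q = (P−Ia)²/(P−Ia+S) = (3.015)²/(3.015+11.277) = 200760561/315694300 ≈ 0.636 in

Q = 200760561/315694300 in ≈ 0.636 in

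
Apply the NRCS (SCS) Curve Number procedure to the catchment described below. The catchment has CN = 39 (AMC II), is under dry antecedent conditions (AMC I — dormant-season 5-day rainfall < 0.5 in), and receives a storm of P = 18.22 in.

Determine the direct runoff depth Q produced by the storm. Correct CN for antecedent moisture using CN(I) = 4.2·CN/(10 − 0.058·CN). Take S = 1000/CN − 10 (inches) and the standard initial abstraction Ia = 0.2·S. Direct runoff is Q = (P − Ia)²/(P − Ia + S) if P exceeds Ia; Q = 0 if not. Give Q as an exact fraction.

Q = 194577149881/80512163550 in ≈ 2.417 in

Adjust CN=39 to AMC I: 4.2·39/(10 − 0.058·39) → (819/5) ÷ (3869/500) = 81900/3869 ≈ 21.168
Max retention: S = 1000/(81900/3869) − 10 = 30500/819 in (≈ 37.241 in)
Ia = 0.2S: 0.2·37.241 = 7.448 in (exactly 6100/819)
Excess rainfall: 18.220 − 7.448 = 10.772 in; P > Ia so Q > 0
Q = (441109/40950)²/((441109/40950) + 30500/819) = (194577149881/1676902500)/(1966109/40950) = 194577149881/80512163550 in ≈ 2.417 in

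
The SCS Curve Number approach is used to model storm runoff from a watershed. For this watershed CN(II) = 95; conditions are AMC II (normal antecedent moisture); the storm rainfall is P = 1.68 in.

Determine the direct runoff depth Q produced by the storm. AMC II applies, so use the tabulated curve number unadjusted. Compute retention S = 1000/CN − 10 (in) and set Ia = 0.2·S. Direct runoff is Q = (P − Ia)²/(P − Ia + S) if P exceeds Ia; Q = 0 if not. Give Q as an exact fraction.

Average conditions: CN = 95 (no AMC adjustment).
Retention S: 1000/CN − 10 with CN=95.000 → S = 10/19 ≈ 0.526 in
Ia = 0.2·(10/19) = 2/19 in ≈ 0.105 in
P − Ia = 1.680 − 0.105 = 748/475 ≈ 1.575 in (> 0, runoff occurs)
Runoff Q = (P−Ia)²/(P−Ia+S) = (1.575)²/(1.575+0.526) = 279752/237025 ≈ 1.180 in

Q = 279752/237025 in ≈ 1.180 in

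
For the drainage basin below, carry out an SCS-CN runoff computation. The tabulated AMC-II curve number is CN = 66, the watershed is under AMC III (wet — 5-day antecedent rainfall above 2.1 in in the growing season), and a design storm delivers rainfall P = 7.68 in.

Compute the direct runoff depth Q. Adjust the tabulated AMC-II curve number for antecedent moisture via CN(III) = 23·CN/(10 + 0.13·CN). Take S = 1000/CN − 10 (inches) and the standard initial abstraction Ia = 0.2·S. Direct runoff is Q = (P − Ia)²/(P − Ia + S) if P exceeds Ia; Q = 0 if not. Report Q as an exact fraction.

Q = 1176970249/213146175 in ≈ 5.522 in

CN(III) from CN(II)=66: (23·66)/(10 + 0.13·66) = 75900/929 ≈ 81.701
Retention S: 1000/CN − 10 with CN=81.701 → S = 1700/759 ≈ 2.240 in
Initial abstraction Ia = S/5 = (1700/759)/5 = 340/759 ≈ 0.448 in
Since P=7.680 > Ia=0.448: effective rainfall P−Ia = 137228/18975 in
Q: (137228/18975)² ÷ (179728/18975) = 1176970249/213146175 in (≈ 5.522 in)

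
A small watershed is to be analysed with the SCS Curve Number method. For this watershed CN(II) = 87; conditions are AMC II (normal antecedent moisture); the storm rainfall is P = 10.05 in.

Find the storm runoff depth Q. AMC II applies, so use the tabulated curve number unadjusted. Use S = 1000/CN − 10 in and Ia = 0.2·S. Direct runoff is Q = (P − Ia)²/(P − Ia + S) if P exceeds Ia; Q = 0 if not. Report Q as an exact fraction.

CN(II) = 87; AMC II needs no correction.
Retention S: 1000/CN − 10 with CN=87.000 → S = 130/87 ≈ 1.494 in
Ia = 0.2·(130/87) = 26/87 in ≈ 0.299 in
Excess rainfall: 10.050 − 0.299 = 9.751 in; P > Ia so Q > 0
Q: (16967/1740)² ÷ (19567/1740) = 287879089/34046580 in (≈ 8.455 in)

Q = 287879089/34046580 in ≈ 8.455 in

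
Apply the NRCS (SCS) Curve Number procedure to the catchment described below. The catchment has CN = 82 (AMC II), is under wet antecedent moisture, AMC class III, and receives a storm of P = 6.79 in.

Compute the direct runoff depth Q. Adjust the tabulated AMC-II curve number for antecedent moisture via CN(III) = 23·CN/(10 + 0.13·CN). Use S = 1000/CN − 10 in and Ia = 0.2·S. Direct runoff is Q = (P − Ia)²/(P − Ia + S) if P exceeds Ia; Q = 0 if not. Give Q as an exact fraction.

Q = 387253556209/67169607100 in ≈ 5.765 in

Wet (AMC III): CN(III) = 23·82/(10 + 0.13·82) = 1886/(1033/50) = 94300/1033 ≈ 91.288
S = 1000/(94300/1033) − 10 = 900/943 in ≈ 0.954 in
Ia = 0.2·(900/943) = 180/943 in ≈ 0.191 in
P − Ia = 6.790 − 0.191 = 622297/94300 ≈ 6.599 in (> 0, runoff occurs)
Q = (622297/94300)²/((622297/94300) + 900/943) = (387253556209/8892490000)/(712297/94300) = 387253556209/67169607100 in ≈ 5.765 in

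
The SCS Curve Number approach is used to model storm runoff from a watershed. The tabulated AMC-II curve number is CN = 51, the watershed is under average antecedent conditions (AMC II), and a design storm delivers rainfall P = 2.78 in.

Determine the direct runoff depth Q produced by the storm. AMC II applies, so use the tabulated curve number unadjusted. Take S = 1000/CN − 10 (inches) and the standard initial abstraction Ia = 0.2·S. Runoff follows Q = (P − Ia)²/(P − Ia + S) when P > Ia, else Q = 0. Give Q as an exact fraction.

Q = 4791721/68056950 in ≈ 0.070 in

AMC II — tabulated CN = 51 applies directly.
Max retention: S = 1000/51 − 10 = 490/51 in (≈ 9.608 in)
Initial abstraction Ia = S/5 = (490/51)/5 = 98/51 ≈ 1.922 in
P − Ia = 2.780 − 1.922 = 2189/2550 ≈ 0.858 in (> 0, runoff occurs)
Runoff Q = (P−Ia)²/(P−Ia+S) = (0.858)²/(0.858+9.608) = 4791721/68056950 ≈ 0.070 in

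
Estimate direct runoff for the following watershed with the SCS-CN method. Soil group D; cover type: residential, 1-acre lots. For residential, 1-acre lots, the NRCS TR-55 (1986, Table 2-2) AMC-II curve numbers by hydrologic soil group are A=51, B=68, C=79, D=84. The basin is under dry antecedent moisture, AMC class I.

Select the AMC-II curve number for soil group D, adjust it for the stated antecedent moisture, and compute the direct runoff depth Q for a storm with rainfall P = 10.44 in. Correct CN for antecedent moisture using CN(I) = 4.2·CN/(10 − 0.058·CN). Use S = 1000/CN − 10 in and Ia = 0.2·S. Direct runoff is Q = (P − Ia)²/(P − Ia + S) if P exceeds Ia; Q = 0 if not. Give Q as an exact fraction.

Q = 11046220201/1709988525 in ≈ 6.460 in

NRCS table: residential, 1-acre lots, soil group D → CN(II) = 84
Dry (AMC I): CN(I) = 4.2·84/(10 − 0.058·84) = (1764/5)/(641/125) = 44100/641 ≈ 68.799
Retention S: 1000/CN − 10 with CN=68.799 → S = 2000/441 ≈ 4.535 in
Initial abstraction Ia = S/5 = (2000/441)/5 = 400/441 ≈ 0.907 in
Since P=10.440 > Ia=0.907: effective rainfall P−Ia = 105101/11025 in
Q: (105101/11025)² ÷ (155101/11025) = 11046220201/1709988525 in (≈ 6.460 in)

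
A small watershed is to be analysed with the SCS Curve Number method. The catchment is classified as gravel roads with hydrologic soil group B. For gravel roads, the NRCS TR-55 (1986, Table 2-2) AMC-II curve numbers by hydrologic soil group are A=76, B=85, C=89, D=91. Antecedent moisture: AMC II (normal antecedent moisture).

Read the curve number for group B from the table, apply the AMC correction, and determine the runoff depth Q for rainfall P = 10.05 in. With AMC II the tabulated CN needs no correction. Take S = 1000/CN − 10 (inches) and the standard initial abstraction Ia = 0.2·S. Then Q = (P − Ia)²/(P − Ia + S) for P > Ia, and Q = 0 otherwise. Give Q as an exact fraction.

Q = 1207801/147220 in ≈ 8.204 in

NRCS table: gravel roads, soil group B → CN(II) = 85
AMC II — tabulated CN = 85 applies directly.
Retention S: 1000/CN − 10 with CN=85.000 → S = 30/17 ≈ 1.765 in
Ia = 0.2S: 0.2·1.765 = 0.353 in (exactly 6/17)
Excess rainfall: 10.050 − 0.353 = 9.697 in; P > Ia so Q > 0
Q = (3297/340)²/((3297/340) + 30/17) = (10870209/115600)/(3897/340) = 1207801/147220 in ≈ 8.204 in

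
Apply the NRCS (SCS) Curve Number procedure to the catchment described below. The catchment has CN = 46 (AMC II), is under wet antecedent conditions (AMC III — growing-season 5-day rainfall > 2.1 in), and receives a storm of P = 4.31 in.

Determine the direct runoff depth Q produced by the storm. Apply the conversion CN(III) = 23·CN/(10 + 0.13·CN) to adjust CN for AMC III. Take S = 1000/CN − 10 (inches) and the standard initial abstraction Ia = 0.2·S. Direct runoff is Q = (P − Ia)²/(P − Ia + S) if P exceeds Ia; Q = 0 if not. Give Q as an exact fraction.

Wet (AMC III): CN(III) = 23·46/(10 + 0.13·46) = 1058/(799/50) = 52900/799 ≈ 66.208
S = 1000/(52900/799) − 10 = 2700/529 in ≈ 5.104 in
Initial abstraction Ia = S/5 = (2700/529)/5 = 540/529 ≈ 1.021 in
Excess rainfall: 4.310 − 1.021 = 3.289 in; P > Ia so Q > 0
Q: (173999/52900)² ÷ (443999/52900) = 30275652001/23487547100 in (≈ 1.289 in)

Q = 30275652001/23487547100 in ≈ 1.289 in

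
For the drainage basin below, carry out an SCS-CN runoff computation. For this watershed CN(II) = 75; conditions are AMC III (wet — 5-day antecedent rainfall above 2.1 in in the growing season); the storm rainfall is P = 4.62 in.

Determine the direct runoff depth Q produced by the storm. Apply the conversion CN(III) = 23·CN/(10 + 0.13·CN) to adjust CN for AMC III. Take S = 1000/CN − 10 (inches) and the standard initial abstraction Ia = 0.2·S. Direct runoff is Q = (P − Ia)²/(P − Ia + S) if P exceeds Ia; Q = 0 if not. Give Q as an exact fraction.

Adjust CN=75 to AMC III: 23·75/(10 + 0.13·75) → 1725 ÷ (79/4) = 6900/79 ≈ 87.342
Retention S: 1000/CN − 10 with CN=87.342 → S = 100/69 ≈ 1.449 in
Ia = 0.2·(100/69) = 20/69 in ≈ 0.290 in
P − Ia = 4.620 − 0.290 = 14939/3450 ≈ 4.330 in (> 0, runoff occurs)
Q = (14939/3450)²/((14939/3450) + 100/69) = (223173721/11902500)/(19939/3450) = 223173721/68789550 in ≈ 3.244 in

Q = 223173721/68789550 in ≈ 3.244 in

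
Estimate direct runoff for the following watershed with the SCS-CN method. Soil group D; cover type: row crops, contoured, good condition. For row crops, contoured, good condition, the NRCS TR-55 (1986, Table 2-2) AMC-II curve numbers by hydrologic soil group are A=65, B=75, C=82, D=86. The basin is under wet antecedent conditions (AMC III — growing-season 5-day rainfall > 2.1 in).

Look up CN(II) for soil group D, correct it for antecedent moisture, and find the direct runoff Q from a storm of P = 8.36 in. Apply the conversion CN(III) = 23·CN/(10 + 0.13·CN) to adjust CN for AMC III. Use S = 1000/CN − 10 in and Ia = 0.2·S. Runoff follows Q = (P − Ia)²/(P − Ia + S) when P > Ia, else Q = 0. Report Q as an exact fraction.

NRCS table: row crops, contoured, good condition, soil group D → CN(II) = 86
Wet (AMC III): CN(III) = 23·86/(10 + 0.13·86) = 1978/(1059/50) = 98900/1059 ≈ 93.390
Max retention: S = 1000/(98900/1059) − 10 = 700/989 in (≈ 0.708 in)
Initial abstraction Ia = S/5 = (700/989)/5 = 140/989 ≈ 0.142 in
P − Ia = 8.360 − 0.142 = 203201/24725 ≈ 8.218 in (> 0, runoff occurs)
Q: (203201/24725)² ÷ (220701/24725) = 41290646401/5456832225 in (≈ 7.567 in)

Q = 41290646401/5456832225 in ≈ 7.567 in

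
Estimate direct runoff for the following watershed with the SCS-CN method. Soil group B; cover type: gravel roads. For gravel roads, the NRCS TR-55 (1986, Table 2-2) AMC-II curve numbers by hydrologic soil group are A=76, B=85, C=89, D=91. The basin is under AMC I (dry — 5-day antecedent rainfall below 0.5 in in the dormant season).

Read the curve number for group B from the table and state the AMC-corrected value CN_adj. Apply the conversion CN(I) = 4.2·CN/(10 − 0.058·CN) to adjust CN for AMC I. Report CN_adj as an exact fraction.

CN_adj = 11900/169 ≈ 70.414

NRCS table: gravel roads, soil group B → CN(II) = 85
CN(I) from CN(II)=85: (4.2·85)/(10 − 0.058·85) = 11900/169 ≈ 70.414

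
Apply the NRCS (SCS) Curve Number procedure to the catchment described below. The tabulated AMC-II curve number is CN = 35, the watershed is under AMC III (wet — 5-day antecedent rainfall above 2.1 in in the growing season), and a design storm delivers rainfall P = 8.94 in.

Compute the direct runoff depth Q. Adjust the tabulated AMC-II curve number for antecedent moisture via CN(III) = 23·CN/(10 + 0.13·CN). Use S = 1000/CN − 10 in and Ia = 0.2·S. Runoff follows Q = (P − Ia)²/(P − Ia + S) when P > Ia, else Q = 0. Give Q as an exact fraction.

Wet (AMC III): CN(III) = 23·35/(10 + 0.13·35) = 805/(291/20) = 16100/291 ≈ 55.326
S = 1000/(16100/291) − 10 = 1300/161 in ≈ 8.075 in
Ia = 0.2·(1300/161) = 260/161 in ≈ 1.615 in
Since P=8.940 > Ia=1.615: effective rainfall P−Ia = 58967/8050 in
Q: (58967/8050)² ÷ (123967/8050) = 3477107089/997934350 in (≈ 3.484 in)

Q = 3477107089/997934350 in ≈ 3.484 in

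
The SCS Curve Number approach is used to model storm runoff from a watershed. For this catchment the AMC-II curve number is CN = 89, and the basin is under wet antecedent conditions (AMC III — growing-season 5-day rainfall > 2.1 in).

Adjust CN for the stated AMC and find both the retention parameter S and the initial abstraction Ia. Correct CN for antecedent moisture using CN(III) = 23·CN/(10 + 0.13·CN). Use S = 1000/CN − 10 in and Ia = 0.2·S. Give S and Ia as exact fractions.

S = 1100/2047 in ≈ 0.537 in; Ia = 220/2047 in ≈ 0.107 in

CN(III) from CN(II)=89: (23·89)/(10 + 0.13·89) = 204700/2157 ≈ 94.900
Retention S: 1000/CN − 10 with CN=94.900 → S = 1100/2047 ≈ 0.537 in
Ia = 0.2·(1100/2047) = 220/2047 in ≈ 0.107 in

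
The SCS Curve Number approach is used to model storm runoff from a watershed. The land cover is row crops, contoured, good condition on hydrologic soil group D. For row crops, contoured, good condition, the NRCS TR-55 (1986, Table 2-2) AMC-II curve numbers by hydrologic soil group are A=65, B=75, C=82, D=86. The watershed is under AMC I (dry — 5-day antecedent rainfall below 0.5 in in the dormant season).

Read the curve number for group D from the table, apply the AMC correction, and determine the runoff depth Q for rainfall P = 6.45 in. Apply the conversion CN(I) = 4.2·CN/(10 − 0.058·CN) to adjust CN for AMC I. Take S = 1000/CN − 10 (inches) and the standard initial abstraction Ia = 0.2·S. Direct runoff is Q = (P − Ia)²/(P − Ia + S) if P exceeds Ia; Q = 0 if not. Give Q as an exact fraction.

Q = 214358881/63573780 in ≈ 3.372 in

NRCS table: row crops, contoured, good condition, soil group D → CN(II) = 86
Adjust CN=86 to AMC I: 4.2·86/(10 − 0.058·86) → (1806/5) ÷ (1253/250) = 12900/179 ≈ 72.067
Retention S: 1000/CN − 10 with CN=72.067 → S = 500/129 ≈ 3.876 in
Ia = 0.2S: 0.2·3.876 = 0.775 in (exactly 100/129)
P − Ia = 6.450 − 0.775 = 14641/2580 ≈ 5.675 in (> 0, runoff occurs)
Runoff Q = (P−Ia)²/(P−Ia+S) = (5.675)²/(5.675+3.876) = 214358881/63573780 ≈ 3.372 in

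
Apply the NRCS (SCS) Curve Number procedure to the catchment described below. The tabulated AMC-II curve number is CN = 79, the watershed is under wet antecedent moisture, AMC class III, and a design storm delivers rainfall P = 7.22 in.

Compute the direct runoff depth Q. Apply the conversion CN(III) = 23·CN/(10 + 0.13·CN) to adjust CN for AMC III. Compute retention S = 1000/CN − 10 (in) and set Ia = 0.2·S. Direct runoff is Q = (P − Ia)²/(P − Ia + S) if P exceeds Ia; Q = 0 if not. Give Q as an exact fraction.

CN(III) from CN(II)=79: (23·79)/(10 + 0.13·79) = 181700/2027 ≈ 89.640
S = 1000/(181700/2027) − 10 = 2100/1817 in ≈ 1.156 in
Initial abstraction Ia = S/5 = (2100/1817)/5 = 420/1817 ≈ 0.231 in
P − Ia = 7.220 − 0.231 = 634937/90850 ≈ 6.989 in (> 0, runoff occurs)
Q: (634937/90850)² ÷ (739937/90850) = 403144993969/67223276450 in (≈ 5.997 in)

Q = 403144993969/67223276450 in ≈ 5.997 in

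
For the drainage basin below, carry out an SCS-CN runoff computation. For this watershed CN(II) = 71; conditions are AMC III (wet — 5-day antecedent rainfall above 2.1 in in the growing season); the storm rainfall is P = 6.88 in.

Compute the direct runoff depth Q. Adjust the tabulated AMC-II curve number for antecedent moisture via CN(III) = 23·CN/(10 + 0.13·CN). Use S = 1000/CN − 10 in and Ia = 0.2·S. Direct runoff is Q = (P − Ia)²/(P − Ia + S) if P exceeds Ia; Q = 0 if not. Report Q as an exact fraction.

CN(III) from CN(II)=71: (23·71)/(10 + 0.13·71) = 163300/1923 ≈ 84.919
S = 1000/(163300/1923) − 10 = 2900/1633 in ≈ 1.776 in
Ia = 0.2·(2900/1633) = 580/1633 in ≈ 0.355 in
Excess rainfall: 6.880 − 0.355 = 6.525 in; P > Ia so Q > 0
Q: (266376/40825)² ÷ (338876/40825) = 17739043344/3458653175 in (≈ 5.129 in)

Q = 17739043344/3458653175 in ≈ 5.129 in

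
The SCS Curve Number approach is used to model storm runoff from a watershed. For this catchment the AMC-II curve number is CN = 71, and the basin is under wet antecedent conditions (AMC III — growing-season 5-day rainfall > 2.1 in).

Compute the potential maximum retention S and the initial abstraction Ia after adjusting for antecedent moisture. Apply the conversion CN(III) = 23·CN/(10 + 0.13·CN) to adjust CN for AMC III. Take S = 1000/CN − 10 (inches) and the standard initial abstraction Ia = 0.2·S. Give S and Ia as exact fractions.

S = 2900/1633 in ≈ 1.776 in; Ia = 580/1633 in ≈ 0.355 in

Wet (AMC III): CN(III) = 23·71/(10 + 0.13·71) = 1633/(1923/100) = 163300/1923 ≈ 84.919
Max retention: S = 1000/(163300/1923) − 10 = 2900/1633 in (≈ 1.776 in)
Ia = 0.2·(2900/1633) = 580/1633 in ≈ 0.355 in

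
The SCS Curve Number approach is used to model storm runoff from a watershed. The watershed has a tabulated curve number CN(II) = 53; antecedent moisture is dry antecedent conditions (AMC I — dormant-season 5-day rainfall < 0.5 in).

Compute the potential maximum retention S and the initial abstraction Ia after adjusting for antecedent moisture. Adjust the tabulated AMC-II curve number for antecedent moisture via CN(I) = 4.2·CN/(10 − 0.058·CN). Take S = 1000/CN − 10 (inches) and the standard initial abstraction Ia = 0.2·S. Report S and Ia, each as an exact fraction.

S = 23500/1113 in ≈ 21.114 in; Ia = 4700/1113 in ≈ 4.223 in

Adjust CN=53 to AMC I: 4.2·53/(10 − 0.058·53) → (1113/5) ÷ (3463/500) = 111300/3463 ≈ 32.140
S = 1000/(111300/3463) − 10 = 23500/1113 in ≈ 21.114 in
Ia = 0.2S: 0.2·21.114 = 4.223 in (exactly 4700/1113)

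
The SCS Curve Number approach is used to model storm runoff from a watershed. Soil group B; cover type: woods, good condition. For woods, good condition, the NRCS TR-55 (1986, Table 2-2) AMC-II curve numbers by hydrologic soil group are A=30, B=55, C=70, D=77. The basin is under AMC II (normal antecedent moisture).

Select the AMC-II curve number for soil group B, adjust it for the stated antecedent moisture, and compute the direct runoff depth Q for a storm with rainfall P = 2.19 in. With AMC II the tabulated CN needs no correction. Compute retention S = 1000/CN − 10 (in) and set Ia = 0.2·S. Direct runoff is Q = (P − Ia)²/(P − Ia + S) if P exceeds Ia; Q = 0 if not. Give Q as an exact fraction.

Q = 123627/3523300 in ≈ 0.035 in

NRCS table: woods, good condition, soil group B → CN(II) = 55
AMC II — tabulated CN = 55 applies directly.
Max retention: S = 1000/55 − 10 = 90/11 in (≈ 8.182 in)
Ia = 0.2·(90/11) = 18/11 in ≈ 1.636 in
Excess rainfall: 2.190 − 1.636 = 0.554 in; P > Ia so Q > 0
Q = (609/1100)²/((609/1100) + 90/11) = (370881/1210000)/(9609/1100) = 123627/3523300 in ≈ 0.035 in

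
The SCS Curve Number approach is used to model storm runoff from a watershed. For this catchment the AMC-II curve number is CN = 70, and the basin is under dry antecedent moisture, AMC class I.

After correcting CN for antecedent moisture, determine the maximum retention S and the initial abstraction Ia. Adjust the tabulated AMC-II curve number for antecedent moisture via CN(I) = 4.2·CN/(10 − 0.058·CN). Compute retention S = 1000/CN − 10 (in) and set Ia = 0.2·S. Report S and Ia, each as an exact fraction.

Adjust CN=70 to AMC I: 4.2·70/(10 − 0.058·70) → 294 ÷ (297/50) = 4900/99 ≈ 49.495
Retention S: 1000/CN − 10 with CN=49.495 → S = 500/49 ≈ 10.204 in
Ia = 0.2S: 0.2·10.204 = 2.041 in (exactly 100/49)

S = 500/49 in ≈ 10.204 in; Ia = 100/49 in ≈ 2.041 in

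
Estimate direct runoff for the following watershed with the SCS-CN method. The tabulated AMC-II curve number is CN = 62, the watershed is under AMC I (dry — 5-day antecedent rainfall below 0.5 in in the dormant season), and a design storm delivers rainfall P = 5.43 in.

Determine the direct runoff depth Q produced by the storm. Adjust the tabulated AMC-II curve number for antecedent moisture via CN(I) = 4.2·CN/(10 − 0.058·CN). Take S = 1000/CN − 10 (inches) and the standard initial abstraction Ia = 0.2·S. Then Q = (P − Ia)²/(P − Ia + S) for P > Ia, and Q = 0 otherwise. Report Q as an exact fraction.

Q = 26729961049/72488394300 in ≈ 0.369 in

CN(I) from CN(II)=62: (4.2·62)/(10 − 0.058·62) = 65100/1601 ≈ 40.662
S = 1000/(65100/1601) − 10 = 9500/651 in ≈ 14.593 in
Initial abstraction Ia = S/5 = (9500/651)/5 = 1900/651 ≈ 2.919 in
P − Ia = 5.430 − 2.919 = 163493/65100 ≈ 2.511 in (> 0, runoff occurs)
Q: (163493/65100)² ÷ (1113493/65100) = 26729961049/72488394300 in (≈ 0.369 in)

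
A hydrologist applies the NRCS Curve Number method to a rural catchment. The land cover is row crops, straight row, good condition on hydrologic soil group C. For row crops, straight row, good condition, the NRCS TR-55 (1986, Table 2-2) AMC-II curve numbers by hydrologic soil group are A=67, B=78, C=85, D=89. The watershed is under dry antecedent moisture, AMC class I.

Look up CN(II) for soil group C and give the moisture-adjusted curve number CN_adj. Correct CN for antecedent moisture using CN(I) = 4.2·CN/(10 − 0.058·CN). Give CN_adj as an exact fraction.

NRCS table: row crops, straight row, good condition, soil group C → CN(II) = 85
CN(I) from CN(II)=85: (4.2·85)/(10 − 0.058·85) = 11900/169 ≈ 70.414

CN_adj = 11900/169 ≈ 70.414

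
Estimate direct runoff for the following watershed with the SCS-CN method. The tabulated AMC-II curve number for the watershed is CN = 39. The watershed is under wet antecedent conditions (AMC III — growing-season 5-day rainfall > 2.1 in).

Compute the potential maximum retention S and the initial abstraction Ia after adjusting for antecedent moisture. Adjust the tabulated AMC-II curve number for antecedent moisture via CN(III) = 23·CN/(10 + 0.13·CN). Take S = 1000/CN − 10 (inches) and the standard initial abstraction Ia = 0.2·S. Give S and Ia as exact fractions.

S = 6100/897 in ≈ 6.800 in; Ia = 1220/897 in ≈ 1.360 in

CN(III) from CN(II)=39: (23·39)/(10 + 0.13·39) = 89700/1507 ≈ 59.522
Max retention: S = 1000/(89700/1507) − 10 = 6100/897 in (≈ 6.800 in)
Ia = 0.2·(6100/897) = 1220/897 in ≈ 1.360 in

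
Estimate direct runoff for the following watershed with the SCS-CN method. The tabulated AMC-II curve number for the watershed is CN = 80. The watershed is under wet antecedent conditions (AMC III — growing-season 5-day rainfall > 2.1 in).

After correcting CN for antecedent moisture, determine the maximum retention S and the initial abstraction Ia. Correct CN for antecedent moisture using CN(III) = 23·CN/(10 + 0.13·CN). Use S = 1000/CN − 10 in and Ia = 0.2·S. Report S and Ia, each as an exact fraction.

S = 25/23 in ≈ 1.087 in; Ia = 5/23 in ≈ 0.217 in

CN(III) from CN(II)=80: (23·80)/(10 + 0.13·80) = 4600/51 ≈ 90.196
S = 1000/(4600/51) − 10 = 25/23 in ≈ 1.087 in
Ia = 0.2S: 0.2·1.087 = 0.217 in (exactly 5/23)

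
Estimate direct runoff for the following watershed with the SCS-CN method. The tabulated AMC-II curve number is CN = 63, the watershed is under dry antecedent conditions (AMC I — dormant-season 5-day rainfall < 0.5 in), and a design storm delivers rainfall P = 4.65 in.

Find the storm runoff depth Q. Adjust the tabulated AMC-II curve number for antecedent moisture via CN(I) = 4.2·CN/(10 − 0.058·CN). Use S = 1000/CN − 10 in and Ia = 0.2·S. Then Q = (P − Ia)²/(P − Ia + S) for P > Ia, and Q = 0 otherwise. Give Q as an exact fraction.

CN(I) from CN(II)=63: (4.2·63)/(10 − 0.058·63) = 132300/3173 ≈ 41.696
Retention S: 1000/CN − 10 with CN=41.696 → S = 18500/1323 ≈ 13.983 in
Ia = 0.2·(18500/1323) = 3700/1323 in ≈ 2.797 in
Since P=4.650 > Ia=2.797: effective rainfall P−Ia = 49039/26460 in
Q = (49039/26460)²/((49039/26460) + 18500/1323) = (2404823521/700131600)/(419039/26460) = 2404823521/11087771940 in ≈ 0.217 in

Q = 2404823521/11087771940 in ≈ 0.217 in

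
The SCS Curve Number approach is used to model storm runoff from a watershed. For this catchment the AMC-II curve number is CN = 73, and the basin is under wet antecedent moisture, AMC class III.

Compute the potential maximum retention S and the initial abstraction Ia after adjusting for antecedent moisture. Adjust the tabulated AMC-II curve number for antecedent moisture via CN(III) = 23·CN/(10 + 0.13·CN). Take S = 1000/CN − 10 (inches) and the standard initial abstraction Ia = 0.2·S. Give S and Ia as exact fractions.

CN(III) from CN(II)=73: (23·73)/(10 + 0.13·73) = 167900/1949 ≈ 86.147
S = 1000/(167900/1949) − 10 = 2700/1679 in ≈ 1.608 in
Ia = 0.2·(2700/1679) = 540/1679 in ≈ 0.322 in

S = 2700/1679 in ≈ 1.608 in; Ia = 540/1679 in ≈ 0.322 in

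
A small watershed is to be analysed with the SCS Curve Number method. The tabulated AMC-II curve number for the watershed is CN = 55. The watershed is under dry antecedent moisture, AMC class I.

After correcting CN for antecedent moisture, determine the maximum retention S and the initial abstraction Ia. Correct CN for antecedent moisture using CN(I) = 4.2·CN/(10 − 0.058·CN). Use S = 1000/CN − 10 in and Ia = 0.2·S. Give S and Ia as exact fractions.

S = 1500/77 in ≈ 19.481 in; Ia = 300/77 in ≈ 3.896 in

Dry (AMC I): CN(I) = 4.2·55/(10 − 0.058·55) = 231/(681/100) = 7700/227 ≈ 33.921
S = 1000/(7700/227) − 10 = 1500/77 in ≈ 19.481 in
Ia = 0.2·(1500/77) = 300/77 in ≈ 3.896 in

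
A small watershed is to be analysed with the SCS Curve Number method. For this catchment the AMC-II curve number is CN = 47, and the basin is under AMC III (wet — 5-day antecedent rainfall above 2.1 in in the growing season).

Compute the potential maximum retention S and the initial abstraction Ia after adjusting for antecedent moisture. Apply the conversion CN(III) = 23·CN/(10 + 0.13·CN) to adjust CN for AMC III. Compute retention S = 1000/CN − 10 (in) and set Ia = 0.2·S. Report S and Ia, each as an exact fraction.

Adjust CN=47 to AMC III: 23·47/(10 + 0.13·47) → 1081 ÷ (1611/100) = 108100/1611 ≈ 67.101
Max retention: S = 1000/(108100/1611) − 10 = 5300/1081 in (≈ 4.903 in)
Initial abstraction Ia = S/5 = (5300/1081)/5 = 1060/1081 ≈ 0.981 in

S = 5300/1081 in ≈ 4.903 in; Ia = 1060/1081 in ≈ 0.981 in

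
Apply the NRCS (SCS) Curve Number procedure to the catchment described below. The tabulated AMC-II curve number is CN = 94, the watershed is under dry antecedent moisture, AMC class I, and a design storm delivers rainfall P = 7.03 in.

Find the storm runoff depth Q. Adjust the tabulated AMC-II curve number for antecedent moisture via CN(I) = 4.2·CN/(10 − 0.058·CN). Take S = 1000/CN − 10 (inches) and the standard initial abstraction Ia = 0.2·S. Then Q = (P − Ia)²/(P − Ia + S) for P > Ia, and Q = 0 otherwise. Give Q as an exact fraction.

Q = 48967936369/8925342300 in ≈ 5.486 in

Dry (AMC I): CN(I) = 4.2·94/(10 − 0.058·94) = (1974/5)/(1137/250) = 32900/379 ≈ 86.807
S = 1000/(32900/379) − 10 = 500/329 in ≈ 1.520 in
Ia = 0.2S: 0.2·1.520 = 0.304 in (exactly 100/329)
Since P=7.030 > Ia=0.304: effective rainfall P−Ia = 221287/32900 in
Q = (221287/32900)²/((221287/32900) + 500/329) = (48967936369/1082410000)/(271287/32900) = 48967936369/8925342300 in ≈ 5.486 in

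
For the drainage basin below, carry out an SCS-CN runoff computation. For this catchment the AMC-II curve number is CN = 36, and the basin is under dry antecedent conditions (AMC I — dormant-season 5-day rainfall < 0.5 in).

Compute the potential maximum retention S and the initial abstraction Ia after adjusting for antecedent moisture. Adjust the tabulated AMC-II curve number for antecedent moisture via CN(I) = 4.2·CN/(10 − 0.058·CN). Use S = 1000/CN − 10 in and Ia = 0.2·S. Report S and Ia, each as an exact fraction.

Adjust CN=36 to AMC I: 4.2·36/(10 − 0.058·36) → (756/5) ÷ (989/125) = 18900/989 ≈ 19.110
Max retention: S = 1000/(18900/989) − 10 = 8000/189 in (≈ 42.328 in)
Ia = 0.2·(8000/189) = 1600/189 in ≈ 8.466 in

S = 8000/189 in ≈ 42.328 in; Ia = 1600/189 in ≈ 8.466 in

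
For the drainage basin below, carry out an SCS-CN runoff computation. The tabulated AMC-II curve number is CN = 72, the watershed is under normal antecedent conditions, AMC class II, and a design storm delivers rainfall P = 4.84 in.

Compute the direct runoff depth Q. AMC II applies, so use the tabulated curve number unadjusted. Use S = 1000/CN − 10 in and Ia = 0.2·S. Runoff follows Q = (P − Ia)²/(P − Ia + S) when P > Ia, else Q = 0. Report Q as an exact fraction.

Average conditions: CN = 72 (no AMC adjustment).
S = 1000/72 − 10 = 35/9 in ≈ 3.889 in
Ia = 0.2·(35/9) = 7/9 in ≈ 0.778 in
Excess rainfall: 4.840 − 0.778 = 4.062 in; P > Ia so Q > 0
Runoff Q = (P−Ia)²/(P−Ia+S) = (4.062)²/(4.062+3.889) = 835396/402525 ≈ 2.075 in

Q = 835396/402525 in ≈ 2.075 in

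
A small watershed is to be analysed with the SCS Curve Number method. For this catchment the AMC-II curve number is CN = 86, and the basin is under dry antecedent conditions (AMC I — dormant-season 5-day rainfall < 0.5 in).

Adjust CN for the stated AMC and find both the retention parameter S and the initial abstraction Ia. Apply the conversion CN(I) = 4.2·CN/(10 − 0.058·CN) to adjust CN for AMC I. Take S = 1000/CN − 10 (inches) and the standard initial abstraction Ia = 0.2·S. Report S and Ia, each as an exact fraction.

S = 500/129 in ≈ 3.876 in; Ia = 100/129 in ≈ 0.775 in

Dry (AMC I): CN(I) = 4.2·86/(10 − 0.058·86) = (1806/5)/(1253/250) = 12900/179 ≈ 72.067
S = 1000/(12900/179) − 10 = 500/129 in ≈ 3.876 in
Initial abstraction Ia = S/5 = (500/129)/5 = 100/129 ≈ 0.775 in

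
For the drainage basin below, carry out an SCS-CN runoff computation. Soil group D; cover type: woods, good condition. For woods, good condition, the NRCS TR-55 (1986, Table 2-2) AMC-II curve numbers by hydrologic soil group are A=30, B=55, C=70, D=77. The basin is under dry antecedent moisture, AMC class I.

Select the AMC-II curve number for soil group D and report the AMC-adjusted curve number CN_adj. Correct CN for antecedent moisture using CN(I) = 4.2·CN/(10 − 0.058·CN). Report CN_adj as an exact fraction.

CN_adj = 161700/2767 ≈ 58.439

NRCS table: woods, good condition, soil group D → CN(II) = 77
Adjust CN=77 to AMC I: 4.2·77/(10 − 0.058·77) → (1617/5) ÷ (2767/500) = 161700/2767 ≈ 58.439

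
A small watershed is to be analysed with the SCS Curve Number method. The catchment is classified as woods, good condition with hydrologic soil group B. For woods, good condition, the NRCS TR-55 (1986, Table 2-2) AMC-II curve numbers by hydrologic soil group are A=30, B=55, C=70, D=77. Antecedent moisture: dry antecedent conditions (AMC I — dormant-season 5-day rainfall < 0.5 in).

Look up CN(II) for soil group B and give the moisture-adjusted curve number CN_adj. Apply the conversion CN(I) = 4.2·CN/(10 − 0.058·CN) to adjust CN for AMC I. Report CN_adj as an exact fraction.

NRCS table: woods, good condition, soil group B → CN(II) = 55
Adjust CN=55 to AMC I: 4.2·55/(10 − 0.058·55) → 231 ÷ (681/100) = 7700/227 ≈ 33.921

CN_adj = 7700/227 ≈ 33.921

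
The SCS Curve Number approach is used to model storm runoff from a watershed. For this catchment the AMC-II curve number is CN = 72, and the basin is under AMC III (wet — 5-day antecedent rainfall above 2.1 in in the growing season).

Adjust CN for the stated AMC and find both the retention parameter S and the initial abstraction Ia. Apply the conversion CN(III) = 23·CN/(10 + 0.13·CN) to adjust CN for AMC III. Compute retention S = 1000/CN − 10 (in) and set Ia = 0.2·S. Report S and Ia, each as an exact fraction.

S = 350/207 in ≈ 1.691 in; Ia = 70/207 in ≈ 0.338 in

CN(III) from CN(II)=72: (23·72)/(10 + 0.13·72) = 10350/121 ≈ 85.537
Max retention: S = 1000/(10350/121) − 10 = 350/207 in (≈ 1.691 in)
Ia = 0.2S: 0.2·1.691 = 0.338 in (exactly 70/207)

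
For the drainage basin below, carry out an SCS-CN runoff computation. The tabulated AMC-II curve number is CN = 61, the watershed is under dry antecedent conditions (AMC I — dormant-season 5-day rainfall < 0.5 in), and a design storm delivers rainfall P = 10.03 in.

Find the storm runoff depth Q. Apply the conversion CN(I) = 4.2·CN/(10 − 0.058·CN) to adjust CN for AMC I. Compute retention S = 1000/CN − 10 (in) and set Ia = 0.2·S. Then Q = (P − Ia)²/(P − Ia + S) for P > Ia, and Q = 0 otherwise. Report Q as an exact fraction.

Adjust CN=61 to AMC I: 4.2·61/(10 − 0.058·61) → (1281/5) ÷ (3231/500) = 42700/1077 ≈ 39.647
S = 1000/(42700/1077) − 10 = 6500/427 in ≈ 15.222 in
Initial abstraction Ia = S/5 = (6500/427)/5 = 1300/427 ≈ 3.044 in
Since P=10.030 > Ia=3.044: effective rainfall P−Ia = 298281/42700 in
Runoff Q = (P−Ia)²/(P−Ia+S) = (6.986)²/(6.986+15.222) = 88971554961/40491598700 ≈ 2.197 in

Q = 88971554961/40491598700 in ≈ 2.197 in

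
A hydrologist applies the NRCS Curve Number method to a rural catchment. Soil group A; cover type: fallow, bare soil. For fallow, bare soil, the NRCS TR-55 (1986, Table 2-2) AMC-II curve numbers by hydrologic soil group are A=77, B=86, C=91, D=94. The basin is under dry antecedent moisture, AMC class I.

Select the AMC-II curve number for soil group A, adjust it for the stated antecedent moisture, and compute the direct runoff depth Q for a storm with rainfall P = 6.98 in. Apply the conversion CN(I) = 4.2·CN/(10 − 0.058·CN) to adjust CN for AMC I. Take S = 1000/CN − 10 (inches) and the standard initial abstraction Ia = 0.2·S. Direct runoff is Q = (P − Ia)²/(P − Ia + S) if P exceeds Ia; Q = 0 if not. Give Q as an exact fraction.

NRCS table: fallow, bare soil, soil group A → CN(II) = 77
CN(I) from CN(II)=77: (4.2·77)/(10 − 0.058·77) = 161700/2767 ≈ 58.439
Retention S: 1000/CN − 10 with CN=58.439 → S = 11500/1617 ≈ 7.112 in
Ia = 0.2S: 0.2·7.112 = 1.422 in (exactly 2300/1617)
Excess rainfall: 6.980 − 1.422 = 5.558 in; P > Ia so Q > 0
Runoff Q = (P−Ia)²/(P−Ia+S) = (5.558)²/(5.558+7.112) = 201900144889/82817323050 ≈ 2.438 in

Q = 201900144889/82817323050 in ≈ 2.438 in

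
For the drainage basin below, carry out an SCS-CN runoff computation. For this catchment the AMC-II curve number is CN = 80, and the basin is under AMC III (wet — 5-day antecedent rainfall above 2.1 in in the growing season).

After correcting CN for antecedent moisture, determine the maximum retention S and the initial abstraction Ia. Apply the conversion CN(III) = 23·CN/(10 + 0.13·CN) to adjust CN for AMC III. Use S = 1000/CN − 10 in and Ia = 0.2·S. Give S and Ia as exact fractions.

Wet (AMC III): CN(III) = 23·80/(10 + 0.13·80) = 1840/(102/5) = 4600/51 ≈ 90.196
S = 1000/(4600/51) − 10 = 25/23 in ≈ 1.087 in
Initial abstraction Ia = S/5 = (25/23)/5 = 5/23 ≈ 0.217 in

S = 25/23 in ≈ 1.087 in; Ia = 5/23 in ≈ 0.217 in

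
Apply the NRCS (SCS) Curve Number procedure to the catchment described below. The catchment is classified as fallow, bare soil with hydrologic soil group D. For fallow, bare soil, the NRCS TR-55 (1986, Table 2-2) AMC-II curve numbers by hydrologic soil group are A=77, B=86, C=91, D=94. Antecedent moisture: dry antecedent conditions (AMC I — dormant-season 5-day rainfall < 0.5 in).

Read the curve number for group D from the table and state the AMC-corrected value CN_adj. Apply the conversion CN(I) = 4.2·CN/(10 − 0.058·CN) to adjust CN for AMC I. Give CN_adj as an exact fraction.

CN_adj = 32900/379 ≈ 86.807

NRCS table: fallow, bare soil, soil group D → CN(II) = 94
CN(I) from CN(II)=94: (4.2·94)/(10 − 0.058·94) = 32900/379 ≈ 86.807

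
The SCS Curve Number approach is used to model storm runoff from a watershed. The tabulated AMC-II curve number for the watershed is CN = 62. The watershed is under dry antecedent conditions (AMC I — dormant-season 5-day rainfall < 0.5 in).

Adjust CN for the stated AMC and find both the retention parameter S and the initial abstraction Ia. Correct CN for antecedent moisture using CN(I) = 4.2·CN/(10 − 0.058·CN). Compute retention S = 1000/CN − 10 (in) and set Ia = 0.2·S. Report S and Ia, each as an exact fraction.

S = 9500/651 in ≈ 14.593 in; Ia = 1900/651 in ≈ 2.919 in

CN(I) from CN(II)=62: (4.2·62)/(10 − 0.058·62) = 65100/1601 ≈ 40.662
Max retention: S = 1000/(65100/1601) − 10 = 9500/651 in (≈ 14.593 in)
Ia = 0.2·(9500/651) = 1900/651 in ≈ 2.919 in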